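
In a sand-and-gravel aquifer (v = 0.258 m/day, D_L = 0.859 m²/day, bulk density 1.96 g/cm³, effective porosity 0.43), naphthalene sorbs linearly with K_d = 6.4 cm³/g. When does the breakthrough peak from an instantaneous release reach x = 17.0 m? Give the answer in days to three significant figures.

Retardation factor R = 1 + ρ_b·K_d/n = 1 + 1.96 × 6.4/0.43 = 30.17.
Sorption retards both mechanisms: v_R = v/R = 0.008552 m/day, D_R = D/R = 0.02847 m²/day.
Peak time from v_R²t² + 2D_R t − x² = 0: t = (√(D_R² + v_R²x²) − D_R)/v_R².
√(D_R² + v_R²x²) = √(0.02847² + 0.008552² × 17.0²) = 0.1481; v_R² = 7.314e-05.
t = (0.1481 − 0.02847)/7.314e-05 = 1640 days.

1640 days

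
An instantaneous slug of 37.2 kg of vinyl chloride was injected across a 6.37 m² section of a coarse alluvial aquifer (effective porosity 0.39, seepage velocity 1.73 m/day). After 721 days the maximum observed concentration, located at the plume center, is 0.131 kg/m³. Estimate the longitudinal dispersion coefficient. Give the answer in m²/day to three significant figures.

1.44 m²/day

At the plume center C_max = M/(n_e·A·√(4πDt)), so D = M²/(4πt·(n_e·A·C_max)²).
n_e·A·C_max = 0.39 × 6.37 × 0.131 = 0.3254 kg/m.
D = 37.2²/(4π × 721 × 0.3254²) = 1.44 m²/day.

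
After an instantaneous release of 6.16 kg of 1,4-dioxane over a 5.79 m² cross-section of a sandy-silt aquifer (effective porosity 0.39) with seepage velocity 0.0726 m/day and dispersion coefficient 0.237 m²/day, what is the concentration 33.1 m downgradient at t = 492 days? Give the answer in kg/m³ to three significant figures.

0.0702 kg/m³

For an instantaneous plane source, C(x,t) = M/(n_e·A·√(4πDt)) · exp(−(x−vt)²/(4Dt)), with n_e·A the pore (flow) area.
Plume center vt = 0.0726 × 492 = 35.7192 m, so the well at 33.1 m is 2.6192 m upgradient of the peak.
√(4πDt) = 38.28 m, giving peak height M/(n_e·A·√(4πDt)) = 6.16/(0.39 × 5.79 × 38.28) = 0.07126 kg/m³.
(x−vt)²/(4Dt) = (-2.6192)²/(4 × 0.237 × 492) = 0.01471; exp(−0.01471) = 0.9854.
C = 0.07126 × 0.9854 = 0.0702 kg/m³.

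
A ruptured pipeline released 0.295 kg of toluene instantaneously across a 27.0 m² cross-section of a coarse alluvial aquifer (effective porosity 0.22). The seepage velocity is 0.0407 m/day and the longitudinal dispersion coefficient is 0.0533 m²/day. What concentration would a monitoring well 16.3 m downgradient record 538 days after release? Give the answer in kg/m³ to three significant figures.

For an instantaneous plane source, C(x,t) = M/(n_e·A·√(4πDt)) · exp(−(x−vt)²/(4Dt)), with n_e·A the pore (flow) area.
Plume center vt = 0.0407 × 538 = 21.8966 m, so the well at 16.3 m is 5.5966 m upgradient of the peak.
√(4πDt) = 18.98 m, giving peak height M/(n_e·A·√(4πDt)) = 0.295/(0.22 × 27.0 × 18.98) = 0.002617 kg/m³.
(x−vt)²/(4Dt) = (-5.5966)²/(4 × 0.0533 × 538) = 0.2731; exp(−0.2731) = 0.7610.
C = 0.002617 × 0.7610 = 0.00199 kg/m³.

0.00199 kg/m³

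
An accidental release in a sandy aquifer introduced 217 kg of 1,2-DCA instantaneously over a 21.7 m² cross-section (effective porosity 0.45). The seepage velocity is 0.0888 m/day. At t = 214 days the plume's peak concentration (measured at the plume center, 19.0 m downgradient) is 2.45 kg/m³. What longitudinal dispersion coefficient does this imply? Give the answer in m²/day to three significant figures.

At the plume center C_max = M/(n_e·A·√(4πDt)), so D = M²/(4πt·(n_e·A·C_max)²).
n_e·A·C_max = 0.45 × 21.7 × 2.45 = 23.92 kg/m.
D = 217²/(4π × 214 × 23.92²) = 0.0306 m²/day.

0.0306 m²/day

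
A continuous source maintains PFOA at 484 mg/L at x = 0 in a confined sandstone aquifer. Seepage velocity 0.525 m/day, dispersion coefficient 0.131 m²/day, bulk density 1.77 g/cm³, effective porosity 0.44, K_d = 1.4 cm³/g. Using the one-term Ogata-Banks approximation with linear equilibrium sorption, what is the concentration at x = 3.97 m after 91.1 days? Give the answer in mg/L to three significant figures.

463 mg/L

Retardation factor R = 1 + ρ_b·K_d/n = 1 + 1.77 × 1.4/0.44 = 6.632.
Sorption retards both mechanisms: v_R = v/R = 0.07916 m/day, D_R = D/R = 0.01975 m²/day.
v_R·t = 0.07916 × 91.1 = 7.211476 m; 2√(D_R t) = 2.683 m; argument = (3.97 − 7.211476)/2.683 = -1.208.
C = C₀ × ½·erfc(-1.208) = 484 × 0.9562 = 463 mg/L.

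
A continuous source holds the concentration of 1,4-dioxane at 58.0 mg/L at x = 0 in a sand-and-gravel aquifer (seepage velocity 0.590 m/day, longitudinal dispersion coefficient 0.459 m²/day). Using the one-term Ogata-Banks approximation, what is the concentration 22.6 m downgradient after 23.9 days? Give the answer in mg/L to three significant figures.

2.02 mg/L

For a continuous step input, C/C₀ ≈ ½·erfc((x−vt)/(2√(Dt))).
vt = 0.590 × 23.9 = 14.101 m and 2√(Dt) = 2√(0.459 × 23.9) = 6.624 m.
Argument (x−vt)/(2√(Dt)) = (22.6 − 14.101)/6.624 = 1.283; ½·erfc(1.283) = 0.03481.
C = 58.0 × 0.03481 = 2.02 mg/L.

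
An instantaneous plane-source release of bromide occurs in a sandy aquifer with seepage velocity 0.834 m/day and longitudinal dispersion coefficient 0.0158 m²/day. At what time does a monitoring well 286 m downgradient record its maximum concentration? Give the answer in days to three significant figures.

343 days

For the 1D instantaneous-source solution, setting ∂C/∂t = 0 at fixed x gives v²t² + 2Dt − x² = 0, so t = (√(D² + v²x²) − D)/v².
√(D² + v²x²) = √(0.0158² + 0.834² × 286²) = 238.5; v² = 0.695556.
t = (238.5 − 0.0158)/0.695556 = 343 days (vs. the pure-advection estimate x/v = 343 d).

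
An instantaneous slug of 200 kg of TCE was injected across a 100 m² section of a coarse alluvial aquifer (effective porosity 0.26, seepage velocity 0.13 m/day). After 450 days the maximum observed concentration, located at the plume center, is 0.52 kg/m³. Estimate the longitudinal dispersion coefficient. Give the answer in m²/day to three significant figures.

At the plume center C_max = M/(n_e·A·√(4πDt)), so D = M²/(4πt·(n_e·A·C_max)²).
n_e·A·C_max = 0.26 × 100 × 0.52 = 13.52 kg/m.
D = 200²/(4π × 450 × 13.52²) = 0.0387 m²/day.

0.0387 m²/day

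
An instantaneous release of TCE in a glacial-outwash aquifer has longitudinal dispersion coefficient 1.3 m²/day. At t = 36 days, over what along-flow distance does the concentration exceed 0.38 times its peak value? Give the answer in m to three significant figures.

26.9 m

The plume is Gaussian with σ = √(2Dt) = √(2 × 1.3 × 36) = 9.675 m.
C/C_peak = exp(−Δx²/(2σ²)) = 0.38 ⇒ Δx = σ·√(−2 ln 0.38) = 9.675 × 1.391 = 13.46 m.
Width = 2Δx = 26.9 m.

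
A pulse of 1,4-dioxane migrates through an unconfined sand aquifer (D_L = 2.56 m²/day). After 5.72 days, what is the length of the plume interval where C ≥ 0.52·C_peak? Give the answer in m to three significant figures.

The plume is Gaussian with σ = √(2Dt) = √(2 × 2.56 × 5.72) = 5.412 m.
C/C_peak = exp(−Δx²/(2σ²)) = 0.52 ⇒ Δx = σ·√(−2 ln 0.52) = 5.412 × 1.144 = 6.191 m.
Width = 2Δx = 12.4 m.

12.4 m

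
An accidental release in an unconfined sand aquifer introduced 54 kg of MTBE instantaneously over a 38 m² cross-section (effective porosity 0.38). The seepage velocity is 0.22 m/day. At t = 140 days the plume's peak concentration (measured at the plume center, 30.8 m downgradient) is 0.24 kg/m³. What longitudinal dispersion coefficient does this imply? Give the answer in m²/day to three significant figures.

0.138 m²/day

At the plume center C_max = M/(n_e·A·√(4πDt)), so D = M²/(4πt·(n_e·A·C_max)²).
n_e·A·C_max = 0.38 × 38 × 0.24 = 3.466 kg/m.
D = 54²/(4π × 140 × 3.466²) = 0.138 m²/day.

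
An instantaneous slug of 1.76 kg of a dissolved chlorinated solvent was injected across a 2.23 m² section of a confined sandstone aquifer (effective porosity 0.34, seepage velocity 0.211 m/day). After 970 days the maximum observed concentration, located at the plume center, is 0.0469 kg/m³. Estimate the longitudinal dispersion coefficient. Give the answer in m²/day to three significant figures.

At the plume center C_max = M/(n_e·A·√(4πDt)), so D = M²/(4πt·(n_e·A·C_max)²).
n_e·A·C_max = 0.34 × 2.23 × 0.0469 = 0.03556 kg/m.
D = 1.76²/(4π × 970 × 0.03556²) = 0.201 m²/day.

0.201 m²/day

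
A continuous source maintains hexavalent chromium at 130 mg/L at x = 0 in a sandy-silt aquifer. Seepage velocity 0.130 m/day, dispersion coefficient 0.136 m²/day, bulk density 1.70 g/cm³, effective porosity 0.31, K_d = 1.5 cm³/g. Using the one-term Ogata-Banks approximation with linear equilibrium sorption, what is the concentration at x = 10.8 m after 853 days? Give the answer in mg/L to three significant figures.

77.5 mg/L

Retardation factor R = 1 + ρ_b·K_d/n = 1 + 1.70 × 1.5/0.31 = 9.226.
Sorption retards both mechanisms: v_R = v/R = 0.01409 m/day, D_R = D/R = 0.01474 m²/day.
v_R·t = 0.01409 × 853 = 12.01877 m; 2√(D_R t) = 7.092 m; argument = (10.8 − 12.01877)/7.092 = -0.1719.
C = C₀ × ½·erfc(-0.1719) = 130 × 0.5960 = 77.5 mg/L.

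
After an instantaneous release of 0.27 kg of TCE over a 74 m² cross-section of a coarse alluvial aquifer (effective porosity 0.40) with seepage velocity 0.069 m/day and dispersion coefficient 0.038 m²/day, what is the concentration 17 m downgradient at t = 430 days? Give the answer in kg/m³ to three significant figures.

For an instantaneous plane source, C(x,t) = M/(n_e·A·√(4πDt)) · exp(−(x−vt)²/(4Dt)), with n_e·A the pore (flow) area.
Plume center vt = 0.069 × 430 = 29.67 m, so the well at 17 m is 12.67 m upgradient of the peak.
√(4πDt) = 14.33 m, giving peak height M/(n_e·A·√(4πDt)) = 0.27/(0.40 × 74 × 14.33) = 0.0006365 kg/m³.
(x−vt)²/(4Dt) = (-12.67)²/(4 × 0.038 × 430) = 2.456; exp(−2.456) = 0.08578.
C = 0.0006365 × 0.08578 = 5.46e-05 kg/m³.

5.46e-05 kg/m³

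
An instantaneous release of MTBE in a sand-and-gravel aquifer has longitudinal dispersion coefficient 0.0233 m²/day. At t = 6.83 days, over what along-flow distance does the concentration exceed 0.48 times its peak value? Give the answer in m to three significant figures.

The plume is Gaussian with σ = √(2Dt) = √(2 × 0.0233 × 6.83) = 0.5642 m.
C/C_peak = exp(−Δx²/(2σ²)) = 0.48 ⇒ Δx = σ·√(−2 ln 0.48) = 0.5642 × 1.212 = 0.6838 m.
Width = 2Δx = 1.37 m.

1.37 m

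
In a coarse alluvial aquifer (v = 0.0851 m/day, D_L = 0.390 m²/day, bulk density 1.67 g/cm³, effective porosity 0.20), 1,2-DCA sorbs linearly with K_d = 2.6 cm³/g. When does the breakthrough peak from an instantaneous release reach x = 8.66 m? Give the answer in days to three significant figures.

Retardation factor R = 1 + ρ_b·K_d/n = 1 + 1.67 × 2.6/0.20 = 22.71.
Sorption retards both mechanisms: v_R = v/R = 0.003747 m/day, D_R = D/R = 0.01717 m²/day.
Peak time from v_R²t² + 2D_R t − x² = 0: t = (√(D_R² + v_R²x²) − D_R)/v_R².
√(D_R² + v_R²x²) = √(0.01717² + 0.003747² × 8.66²) = 0.03671; v_R² = 1.404e-05.
t = (0.03671 − 0.01717)/1.404e-05 = 1390 days.

1390 days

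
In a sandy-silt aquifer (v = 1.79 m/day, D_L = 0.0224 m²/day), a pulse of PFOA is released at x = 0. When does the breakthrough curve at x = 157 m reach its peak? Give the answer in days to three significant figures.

87.7 days

For the 1D instantaneous-source solution, setting ∂C/∂t = 0 at fixed x gives v²t² + 2Dt − x² = 0, so t = (√(D² + v²x²) − D)/v².
√(D² + v²x²) = √(0.0224² + 1.79² × 157²) = 281.0; v² = 3.2041.
t = (281.0 − 0.0224)/3.2041 = 87.7 days (vs. the pure-advection estimate x/v = 87.7 d).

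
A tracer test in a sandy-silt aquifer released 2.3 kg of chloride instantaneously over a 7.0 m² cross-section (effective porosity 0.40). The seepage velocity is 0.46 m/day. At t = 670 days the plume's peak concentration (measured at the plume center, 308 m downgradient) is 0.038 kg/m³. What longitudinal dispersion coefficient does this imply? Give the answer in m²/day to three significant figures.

0.0555 m²/day

At the plume center C_max = M/(n_e·A·√(4πDt)), so D = M²/(4πt·(n_e·A·C_max)²).
n_e·A·C_max = 0.40 × 7.0 × 0.038 = 0.1064 kg/m.
D = 2.3²/(4π × 670 × 0.1064²) = 0.0555 m²/day.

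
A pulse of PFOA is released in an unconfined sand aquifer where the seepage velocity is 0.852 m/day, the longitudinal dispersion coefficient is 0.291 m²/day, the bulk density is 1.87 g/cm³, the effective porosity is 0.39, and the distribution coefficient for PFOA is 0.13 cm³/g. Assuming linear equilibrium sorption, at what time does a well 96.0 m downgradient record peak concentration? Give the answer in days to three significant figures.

Retardation factor R = 1 + ρ_b·K_d/n = 1 + 1.87 × 0.13/0.39 = 1.623.
Sorption retards both mechanisms: v_R = v/R = 0.5250 m/day, D_R = D/R = 0.1793 m²/day.
Peak time from v_R²t² + 2D_R t − x² = 0: t = (√(D_R² + v_R²x²) − D_R)/v_R².
√(D_R² + v_R²x²) = √(0.1793² + 0.5250² × 96.0²) = 50.40; v_R² = 0.2756.
t = (50.40 − 0.1793)/0.2756 = 182 days.

182 days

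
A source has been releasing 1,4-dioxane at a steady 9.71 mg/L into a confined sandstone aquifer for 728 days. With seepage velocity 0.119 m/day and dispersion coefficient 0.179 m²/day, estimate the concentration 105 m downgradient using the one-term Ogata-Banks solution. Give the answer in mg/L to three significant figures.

For a continuous step input, C/C₀ ≈ ½·erfc((x−vt)/(2√(Dt))).
vt = 0.119 × 728 = 86.632 m and 2√(Dt) = 2√(0.179 × 728) = 22.83 m.
Argument (x−vt)/(2√(Dt)) = (105 − 86.632)/22.83 = 0.8046; ½·erfc(0.8046) = 0.1276.
C = 9.71 × 0.1276 = 1.24 mg/L.

1.24 mg/L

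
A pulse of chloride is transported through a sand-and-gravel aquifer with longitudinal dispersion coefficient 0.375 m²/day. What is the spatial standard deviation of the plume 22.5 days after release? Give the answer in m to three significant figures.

Dispersive spreading gives a Gaussian with σ² = 2Dt; advection only shifts the center.
σ = √(2 × 0.375 × 22.5) = 4.11 m.

4.11 m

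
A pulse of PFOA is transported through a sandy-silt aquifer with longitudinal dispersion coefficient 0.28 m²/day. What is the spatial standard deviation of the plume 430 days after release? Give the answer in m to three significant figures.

15.5 m

Dispersive spreading gives a Gaussian with σ² = 2Dt; advection only shifts the center.
σ = √(2 × 0.28 × 430) = 15.5 m.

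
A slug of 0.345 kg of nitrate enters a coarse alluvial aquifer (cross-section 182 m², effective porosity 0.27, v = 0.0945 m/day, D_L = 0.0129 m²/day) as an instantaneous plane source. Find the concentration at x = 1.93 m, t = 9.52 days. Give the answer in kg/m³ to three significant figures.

For an instantaneous plane source, C(x,t) = M/(n_e·A·√(4πDt)) · exp(−(x−vt)²/(4Dt)), with n_e·A the pore (flow) area.
Plume center vt = 0.0945 × 9.52 = 0.89964 m, so the well at 1.93 m is 1.03036 m downgradient of the peak.
√(4πDt) = 1.242 m, giving peak height M/(n_e·A·√(4πDt)) = 0.345/(0.27 × 182 × 1.242) = 0.005653 kg/m³.
(x−vt)²/(4Dt) = (1.03036)²/(4 × 0.0129 × 9.52) = 2.161; exp(−2.161) = 0.1152.
C = 0.005653 × 0.1152 = 0.000651 kg/m³.

0.000651 kg/m³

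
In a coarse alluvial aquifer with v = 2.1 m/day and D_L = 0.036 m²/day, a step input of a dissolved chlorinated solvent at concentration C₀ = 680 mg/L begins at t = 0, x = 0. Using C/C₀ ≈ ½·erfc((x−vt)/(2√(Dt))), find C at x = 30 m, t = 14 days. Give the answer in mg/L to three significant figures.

187 mg/L

For a continuous step input, C/C₀ ≈ ½·erfc((x−vt)/(2√(Dt))).
vt = 2.1 × 14 = 29.4 m and 2√(Dt) = 2√(0.036 × 14) = 1.420 m.
Argument (x−vt)/(2√(Dt)) = (30 − 29.4)/1.420 = 0.4225; ½·erfc(0.4225) = 0.2751.
C = 680 × 0.2751 = 187 mg/L.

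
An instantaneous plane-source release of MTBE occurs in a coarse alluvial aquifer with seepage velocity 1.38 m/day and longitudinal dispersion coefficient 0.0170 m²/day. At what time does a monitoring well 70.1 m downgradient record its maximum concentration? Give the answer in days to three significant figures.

For the 1D instantaneous-source solution, setting ∂C/∂t = 0 at fixed x gives v²t² + 2Dt − x² = 0, so t = (√(D² + v²x²) − D)/v².
√(D² + v²x²) = √(0.0170² + 1.38² × 70.1²) = 96.74; v² = 1.9044.
t = (96.74 − 0.0170)/1.9044 = 50.8 days (vs. the pure-advection estimate x/v = 50.8 d).

50.8 days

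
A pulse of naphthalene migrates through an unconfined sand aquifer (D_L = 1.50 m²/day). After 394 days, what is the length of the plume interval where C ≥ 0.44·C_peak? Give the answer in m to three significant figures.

88.1 m

The plume is Gaussian with σ = √(2Dt) = √(2 × 1.50 × 394) = 34.38 m.
C/C_peak = exp(−Δx²/(2σ²)) = 0.44 ⇒ Δx = σ·√(−2 ln 0.44) = 34.38 × 1.281 = 44.04 m.
Width = 2Δx = 88.1 m.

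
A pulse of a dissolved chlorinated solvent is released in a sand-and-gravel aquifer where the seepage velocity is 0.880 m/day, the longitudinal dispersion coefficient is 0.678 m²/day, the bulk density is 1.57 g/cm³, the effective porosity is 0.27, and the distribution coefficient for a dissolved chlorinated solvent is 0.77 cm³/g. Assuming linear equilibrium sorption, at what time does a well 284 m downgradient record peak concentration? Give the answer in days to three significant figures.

Retardation factor R = 1 + ρ_b·K_d/n = 1 + 1.57 × 0.77/0.27 = 5.477.
Sorption retards both mechanisms: v_R = v/R = 0.1607 m/day, D_R = D/R = 0.1238 m²/day.
Peak time from v_R²t² + 2D_R t − x² = 0: t = (√(D_R² + v_R²x²) − D_R)/v_R².
√(D_R² + v_R²x²) = √(0.1238² + 0.1607² × 284²) = 45.64; v_R² = 0.02582.
t = (45.64 − 0.1238)/0.02582 = 1760 days.

1760 days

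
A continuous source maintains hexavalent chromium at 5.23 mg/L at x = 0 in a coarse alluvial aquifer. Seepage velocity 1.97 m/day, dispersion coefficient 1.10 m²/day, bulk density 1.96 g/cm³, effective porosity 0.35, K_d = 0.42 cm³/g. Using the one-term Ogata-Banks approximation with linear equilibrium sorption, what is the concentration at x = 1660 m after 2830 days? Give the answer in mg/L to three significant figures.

Retardation factor R = 1 + ρ_b·K_d/n = 1 + 1.96 × 0.42/0.35 = 3.352.
Sorption retards both mechanisms: v_R = v/R = 0.5877 m/day, D_R = D/R = 0.3282 m²/day.
v_R·t = 0.5877 × 2830 = 1663.191 m; 2√(D_R t) = 60.95 m; argument = (1660 − 1663.191)/60.95 = -0.05235.
C = C₀ × ½·erfc(-0.05235) = 5.23 × 0.5295 = 2.77 mg/L.

2.77 mg/L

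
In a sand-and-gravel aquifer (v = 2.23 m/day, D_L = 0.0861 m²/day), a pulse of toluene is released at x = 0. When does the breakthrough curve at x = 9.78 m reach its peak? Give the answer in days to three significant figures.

For the 1D instantaneous-source solution, setting ∂C/∂t = 0 at fixed x gives v²t² + 2Dt − x² = 0, so t = (√(D² + v²x²) − D)/v².
√(D² + v²x²) = √(0.0861² + 2.23² × 9.78²) = 21.81; v² = 4.9729.
t = (21.81 − 0.0861)/4.9729 = 4.37 days (vs. the pure-advection estimate x/v = 4.39 d).

4.37 days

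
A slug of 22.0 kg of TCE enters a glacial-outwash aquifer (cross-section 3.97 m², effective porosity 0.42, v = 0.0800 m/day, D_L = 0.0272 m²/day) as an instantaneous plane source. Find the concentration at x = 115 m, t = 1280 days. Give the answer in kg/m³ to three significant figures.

0.202 kg/m³

For an instantaneous plane source, C(x,t) = M/(n_e·A·√(4πDt)) · exp(−(x−vt)²/(4Dt)), with n_e·A the pore (flow) area.
Plume center vt = 0.0800 × 1280 = 102.4 m, so the well at 115 m is 12.6 m downgradient of the peak.
√(4πDt) = 20.92 m, giving peak height M/(n_e·A·√(4πDt)) = 22.0/(0.42 × 3.97 × 20.92) = 0.6307 kg/m³.
(x−vt)²/(4Dt) = (12.6)²/(4 × 0.0272 × 1280) = 1.140; exp(−1.140) = 0.3198.
C = 0.6307 × 0.3198 = 0.202 kg/m³.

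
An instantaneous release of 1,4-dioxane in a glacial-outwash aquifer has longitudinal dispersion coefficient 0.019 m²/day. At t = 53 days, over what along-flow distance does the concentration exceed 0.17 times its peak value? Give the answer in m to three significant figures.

The plume is Gaussian with σ = √(2Dt) = √(2 × 0.019 × 53) = 1.419 m.
C/C_peak = exp(−Δx²/(2σ²)) = 0.17 ⇒ Δx = σ·√(−2 ln 0.17) = 1.419 × 1.883 = 2.672 m.
Width = 2Δx = 5.34 m.

5.34 m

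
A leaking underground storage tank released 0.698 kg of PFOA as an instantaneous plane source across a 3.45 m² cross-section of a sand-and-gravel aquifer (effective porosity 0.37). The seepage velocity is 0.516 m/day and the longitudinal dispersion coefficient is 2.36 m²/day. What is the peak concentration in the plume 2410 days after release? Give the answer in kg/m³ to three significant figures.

0.00205 kg/m³

The peak of an instantaneous 1D plume sits at x = vt; there the Gaussian factor is 1 and C_max = M/(n_e·A·√(4πDt)), where n_e·A is the pore area the mass is dissolved in.
√(4πDt) = √(4π × 2.36 × 2410) = 267.3 m, so C_max = 0.698/(0.37 × 3.45 × 267.3) = 0.00205 kg/m³.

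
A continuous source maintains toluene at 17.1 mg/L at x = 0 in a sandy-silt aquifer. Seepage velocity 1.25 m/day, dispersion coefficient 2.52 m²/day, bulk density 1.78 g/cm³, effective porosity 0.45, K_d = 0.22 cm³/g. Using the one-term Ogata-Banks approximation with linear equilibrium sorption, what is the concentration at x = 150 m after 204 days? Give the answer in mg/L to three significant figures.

Retardation factor R = 1 + ρ_b·K_d/n = 1 + 1.78 × 0.22/0.45 = 1.870.
Sorption retards both mechanisms: v_R = v/R = 0.6684 m/day, D_R = D/R = 1.348 m²/day.
v_R·t = 0.6684 × 204 = 136.3536 m; 2√(D_R t) = 33.17 m; argument = (150 − 136.3536)/33.17 = 0.4114.
C = C₀ × ½·erfc(0.4114) = 17.1 × 0.2803 = 4.79 mg/L.

4.79 mg/L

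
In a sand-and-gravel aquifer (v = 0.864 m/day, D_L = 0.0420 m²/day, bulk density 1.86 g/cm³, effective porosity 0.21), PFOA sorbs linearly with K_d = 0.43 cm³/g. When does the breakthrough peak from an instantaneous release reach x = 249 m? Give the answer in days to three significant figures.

Retardation factor R = 1 + ρ_b·K_d/n = 1 + 1.86 × 0.43/0.21 = 4.809.
Sorption retards both mechanisms: v_R = v/R = 0.1797 m/day, D_R = D/R = 0.008734 m²/day.
Peak time from v_R²t² + 2D_R t − x² = 0: t = (√(D_R² + v_R²x²) − D_R)/v_R².
√(D_R² + v_R²x²) = √(0.008734² + 0.1797² × 249²) = 44.75; v_R² = 0.03229.
t = (44.75 − 0.008734)/0.03229 = 1390 days.

1390 days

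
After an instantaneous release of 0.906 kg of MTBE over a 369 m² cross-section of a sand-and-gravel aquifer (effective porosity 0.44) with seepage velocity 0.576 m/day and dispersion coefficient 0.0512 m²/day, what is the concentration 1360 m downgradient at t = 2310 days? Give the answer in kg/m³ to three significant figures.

2.32e-05 kg/m³

For an instantaneous plane source, C(x,t) = M/(n_e·A·√(4πDt)) · exp(−(x−vt)²/(4Dt)), with n_e·A the pore (flow) area.
Plume center vt = 0.576 × 2310 = 1330.56 m, so the well at 1360 m is 29.44 m downgradient of the peak.
√(4πDt) = 38.55 m, giving peak height M/(n_e·A·√(4πDt)) = 0.906/(0.44 × 369 × 38.55) = 0.0001448 kg/m³.
(x−vt)²/(4Dt) = (29.44)²/(4 × 0.0512 × 2310) = 1.832; exp(−1.832) = 0.1601.
C = 0.0001448 × 0.1601 = 2.32e-05 kg/m³.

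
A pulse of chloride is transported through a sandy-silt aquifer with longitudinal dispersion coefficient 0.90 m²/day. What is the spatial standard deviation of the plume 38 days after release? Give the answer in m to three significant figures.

8.27 m

Dispersive spreading gives a Gaussian with σ² = 2Dt; advection only shifts the center.
σ = √(2 × 0.90 × 38) = 8.27 m.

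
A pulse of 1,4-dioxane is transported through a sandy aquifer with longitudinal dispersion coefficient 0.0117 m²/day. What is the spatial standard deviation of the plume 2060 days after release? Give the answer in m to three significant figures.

6.94 m

Dispersive spreading gives a Gaussian with σ² = 2Dt; advection only shifts the center.
σ = √(2 × 0.0117 × 2060) = 6.94 m.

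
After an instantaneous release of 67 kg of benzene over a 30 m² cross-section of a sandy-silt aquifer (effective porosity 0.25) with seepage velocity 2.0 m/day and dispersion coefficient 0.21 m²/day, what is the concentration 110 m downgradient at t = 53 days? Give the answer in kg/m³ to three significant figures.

0.527 kg/m³

For an instantaneous plane source, C(x,t) = M/(n_e·A·√(4πDt)) · exp(−(x−vt)²/(4Dt)), with n_e·A the pore (flow) area.
Plume center vt = 2.0 × 53 = 106 m, so the well at 110 m is 4 m downgradient of the peak.
√(4πDt) = 11.83 m, giving peak height M/(n_e·A·√(4πDt)) = 67/(0.25 × 30 × 11.83) = 0.7551 kg/m³.
(x−vt)²/(4Dt) = (4)²/(4 × 0.21 × 53) = 0.3594; exp(−0.3594) = 0.6981.
C = 0.7551 × 0.6981 = 0.527 kg/m³.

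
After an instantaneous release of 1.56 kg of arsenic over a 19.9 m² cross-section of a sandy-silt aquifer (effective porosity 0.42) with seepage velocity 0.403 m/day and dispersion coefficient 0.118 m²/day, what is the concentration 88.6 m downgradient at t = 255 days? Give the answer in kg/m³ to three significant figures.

0.00181 kg/m³

For an instantaneous plane source, C(x,t) = M/(n_e·A·√(4πDt)) · exp(−(x−vt)²/(4Dt)), with n_e·A the pore (flow) area.
Plume center vt = 0.403 × 255 = 102.765 m, so the well at 88.6 m is 14.165 m upgradient of the peak.
√(4πDt) = 19.45 m, giving peak height M/(n_e·A·√(4πDt)) = 1.56/(0.42 × 19.9 × 19.45) = 0.009596 kg/m³.
(x−vt)²/(4Dt) = (-14.165)²/(4 × 0.118 × 255) = 1.667; exp(−1.667) = 0.1888.
C = 0.009596 × 0.1888 = 0.00181 kg/m³.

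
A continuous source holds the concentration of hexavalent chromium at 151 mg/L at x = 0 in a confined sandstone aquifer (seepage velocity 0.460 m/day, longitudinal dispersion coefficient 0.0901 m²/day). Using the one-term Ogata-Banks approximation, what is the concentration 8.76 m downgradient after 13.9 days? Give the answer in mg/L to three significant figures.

10.2 mg/L

For a continuous step input, C/C₀ ≈ ½·erfc((x−vt)/(2√(Dt))).
vt = 0.460 × 13.9 = 6.394 m and 2√(Dt) = 2√(0.0901 × 13.9) = 2.238 m.
Argument (x−vt)/(2√(Dt)) = (8.76 − 6.394)/2.238 = 1.057; ½·erfc(1.057) = 0.06748.
C = 151 × 0.06748 = 10.2 mg/L.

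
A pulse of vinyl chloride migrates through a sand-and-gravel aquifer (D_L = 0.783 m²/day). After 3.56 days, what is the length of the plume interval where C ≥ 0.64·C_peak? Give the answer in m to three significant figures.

4.46 m

The plume is Gaussian with σ = √(2Dt) = √(2 × 0.783 × 3.56) = 2.361 m.
C/C_peak = exp(−Δx²/(2σ²)) = 0.64 ⇒ Δx = σ·√(−2 ln 0.64) = 2.361 × 0.9448 = 2.231 m.
Width = 2Δx = 4.46 m.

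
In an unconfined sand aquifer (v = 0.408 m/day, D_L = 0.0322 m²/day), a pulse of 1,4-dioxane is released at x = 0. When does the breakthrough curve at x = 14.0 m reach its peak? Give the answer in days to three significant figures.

For the 1D instantaneous-source solution, setting ∂C/∂t = 0 at fixed x gives v²t² + 2Dt − x² = 0, so t = (√(D² + v²x²) − D)/v².
√(D² + v²x²) = √(0.0322² + 0.408² × 14.0²) = 5.712; v² = 0.166464.
t = (5.712 − 0.0322)/0.166464 = 34.1 days (vs. the pure-advection estimate x/v = 34.3 d).

34.1 days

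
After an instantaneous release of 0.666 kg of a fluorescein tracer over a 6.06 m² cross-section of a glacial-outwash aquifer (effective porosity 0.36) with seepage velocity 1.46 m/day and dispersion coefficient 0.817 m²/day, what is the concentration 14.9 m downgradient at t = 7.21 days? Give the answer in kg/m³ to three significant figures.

0.0158 kg/m³

For an instantaneous plane source, C(x,t) = M/(n_e·A·√(4πDt)) · exp(−(x−vt)²/(4Dt)), with n_e·A the pore (flow) area.
Plume center vt = 1.46 × 7.21 = 10.5266 m, so the well at 14.9 m is 4.3734 m downgradient of the peak.
√(4πDt) = 8.604 m, giving peak height M/(n_e·A·√(4πDt)) = 0.666/(0.36 × 6.06 × 8.604) = 0.03548 kg/m³.
(x−vt)²/(4Dt) = (4.3734)²/(4 × 0.817 × 7.21) = 0.8117; exp(−0.8117) = 0.4441.
C = 0.03548 × 0.4441 = 0.0158 kg/m³.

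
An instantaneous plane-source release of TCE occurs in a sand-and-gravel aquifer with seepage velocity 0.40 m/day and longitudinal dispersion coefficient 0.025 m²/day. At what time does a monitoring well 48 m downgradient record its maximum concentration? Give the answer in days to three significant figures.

120 days

For the 1D instantaneous-source solution, setting ∂C/∂t = 0 at fixed x gives v²t² + 2Dt − x² = 0, so t = (√(D² + v²x²) − D)/v².
√(D² + v²x²) = √(0.025² + 0.40² × 48²) = 19.20; v² = 0.16.
t = (19.20 − 0.025)/0.16 = 120 days (vs. the pure-advection estimate x/v = 120 d).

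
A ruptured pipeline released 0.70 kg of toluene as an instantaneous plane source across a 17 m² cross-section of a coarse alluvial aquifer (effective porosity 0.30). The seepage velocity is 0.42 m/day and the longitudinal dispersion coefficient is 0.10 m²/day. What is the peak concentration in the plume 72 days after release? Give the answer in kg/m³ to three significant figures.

The peak of an instantaneous 1D plume sits at x = vt; there the Gaussian factor is 1 and C_max = M/(n_e·A·√(4πDt)), where n_e·A is the pore area the mass is dissolved in.
√(4πDt) = √(4π × 0.10 × 72) = 9.512 m, so C_max = 0.70/(0.30 × 17 × 9.512) = 0.0144 kg/m³.

0.0144 kg/m³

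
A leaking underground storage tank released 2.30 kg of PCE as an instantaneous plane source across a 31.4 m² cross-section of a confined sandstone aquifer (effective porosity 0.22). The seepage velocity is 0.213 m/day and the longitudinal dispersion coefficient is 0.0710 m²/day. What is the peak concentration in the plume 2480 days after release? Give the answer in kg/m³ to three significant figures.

The peak of an instantaneous 1D plume sits at x = vt; there the Gaussian factor is 1 and C_max = M/(n_e·A·√(4πDt)), where n_e·A is the pore area the mass is dissolved in.
√(4πDt) = √(4π × 0.0710 × 2480) = 47.04 m, so C_max = 2.30/(0.22 × 31.4 × 47.04) = 0.00708 kg/m³.

0.00708 kg/m³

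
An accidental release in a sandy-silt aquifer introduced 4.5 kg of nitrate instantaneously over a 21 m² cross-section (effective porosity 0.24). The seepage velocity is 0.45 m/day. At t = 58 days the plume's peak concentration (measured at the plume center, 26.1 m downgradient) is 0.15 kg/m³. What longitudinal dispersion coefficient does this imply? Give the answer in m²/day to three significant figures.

0.0486 m²/day

At the plume center C_max = M/(n_e·A·√(4πDt)), so D = M²/(4πt·(n_e·A·C_max)²).
n_e·A·C_max = 0.24 × 21 × 0.15 = 0.7560 kg/m.
D = 4.5²/(4π × 58 × 0.7560²) = 0.0486 m²/day.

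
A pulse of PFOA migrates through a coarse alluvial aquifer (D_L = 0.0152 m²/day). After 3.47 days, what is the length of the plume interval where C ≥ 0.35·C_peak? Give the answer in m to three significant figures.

0.941 m

The plume is Gaussian with σ = √(2Dt) = √(2 × 0.0152 × 3.47) = 0.3248 m.
C/C_peak = exp(−Δx²/(2σ²)) = 0.35 ⇒ Δx = σ·√(−2 ln 0.35) = 0.3248 × 1.449 = 0.4706 m.
Width = 2Δx = 0.941 m.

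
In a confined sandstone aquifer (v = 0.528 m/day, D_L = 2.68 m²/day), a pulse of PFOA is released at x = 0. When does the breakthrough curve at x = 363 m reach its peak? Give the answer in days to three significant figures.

For the 1D instantaneous-source solution, setting ∂C/∂t = 0 at fixed x gives v²t² + 2Dt − x² = 0, so t = (√(D² + v²x²) − D)/v².
√(D² + v²x²) = √(2.68² + 0.528² × 363²) = 191.7; v² = 0.278784.
t = (191.7 − 2.68)/0.278784 = 678 days (vs. the pure-advection estimate x/v = 688 d).

678 days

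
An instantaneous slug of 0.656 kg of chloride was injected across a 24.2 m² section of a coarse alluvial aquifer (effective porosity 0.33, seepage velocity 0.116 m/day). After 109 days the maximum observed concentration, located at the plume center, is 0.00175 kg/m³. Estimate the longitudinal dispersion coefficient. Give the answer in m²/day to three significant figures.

At the plume center C_max = M/(n_e·A·√(4πDt)), so D = M²/(4πt·(n_e·A·C_max)²).
n_e·A·C_max = 0.33 × 24.2 × 0.00175 = 0.01398 kg/m.
D = 0.656²/(4π × 109 × 0.01398²) = 1.61 m²/day.

1.61 m²/day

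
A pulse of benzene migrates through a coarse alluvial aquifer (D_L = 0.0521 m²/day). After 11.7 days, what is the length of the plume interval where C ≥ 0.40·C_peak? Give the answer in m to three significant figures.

2.99 m

The plume is Gaussian with σ = √(2Dt) = √(2 × 0.0521 × 11.7) = 1.104 m.
C/C_peak = exp(−Δx²/(2σ²)) = 0.40 ⇒ Δx = σ·√(−2 ln 0.40) = 1.104 × 1.354 = 1.495 m.
Width = 2Δx = 2.99 m.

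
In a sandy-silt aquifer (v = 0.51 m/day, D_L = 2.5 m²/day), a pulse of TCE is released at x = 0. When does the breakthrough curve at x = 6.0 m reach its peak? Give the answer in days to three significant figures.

For the 1D instantaneous-source solution, setting ∂C/∂t = 0 at fixed x gives v²t² + 2Dt − x² = 0, so t = (√(D² + v²x²) − D)/v².
√(D² + v²x²) = √(2.5² + 0.51² × 6.0²) = 3.951; v² = 0.2601.
t = (3.951 − 2.5)/0.2601 = 5.58 days (vs. the pure-advection estimate x/v = 11.8 d).

5.58 days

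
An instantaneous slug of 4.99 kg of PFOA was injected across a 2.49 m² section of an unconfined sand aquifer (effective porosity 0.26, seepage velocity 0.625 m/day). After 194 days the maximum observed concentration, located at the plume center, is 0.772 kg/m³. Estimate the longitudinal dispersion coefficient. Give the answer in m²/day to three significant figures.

0.0409 m²/day

At the plume center C_max = M/(n_e·A·√(4πDt)), so D = M²/(4πt·(n_e·A·C_max)²).
n_e·A·C_max = 0.26 × 2.49 × 0.772 = 0.4998 kg/m.
D = 4.99²/(4π × 194 × 0.4998²) = 0.0409 m²/day.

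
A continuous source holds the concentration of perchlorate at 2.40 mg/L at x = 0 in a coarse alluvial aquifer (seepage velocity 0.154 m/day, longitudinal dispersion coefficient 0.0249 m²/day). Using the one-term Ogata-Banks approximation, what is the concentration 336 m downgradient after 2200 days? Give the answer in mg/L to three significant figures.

For a continuous step input, C/C₀ ≈ ½·erfc((x−vt)/(2√(Dt))).
vt = 0.154 × 2200 = 338.8 m and 2√(Dt) = 2√(0.0249 × 2200) = 14.80 m.
Argument (x−vt)/(2√(Dt)) = (336 − 338.8)/14.80 = -0.1892; ½·erfc(-0.1892) = 0.6055.
C = 2.40 × 0.6055 = 1.45 mg/L.

1.45 mg/L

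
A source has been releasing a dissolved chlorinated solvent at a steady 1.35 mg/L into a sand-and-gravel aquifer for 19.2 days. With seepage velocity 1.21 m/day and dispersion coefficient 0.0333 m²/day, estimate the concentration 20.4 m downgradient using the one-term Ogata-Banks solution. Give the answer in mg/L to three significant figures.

For a continuous step input, C/C₀ ≈ ½·erfc((x−vt)/(2√(Dt))).
vt = 1.21 × 19.2 = 23.232 m and 2√(Dt) = 2√(0.0333 × 19.2) = 1.599 m.
Argument (x−vt)/(2√(Dt)) = (20.4 − 23.232)/1.599 = -1.771; ½·erfc(-1.771) = 0.9939.
C = 1.35 × 0.9939 = 1.34 mg/L.

1.34 mg/L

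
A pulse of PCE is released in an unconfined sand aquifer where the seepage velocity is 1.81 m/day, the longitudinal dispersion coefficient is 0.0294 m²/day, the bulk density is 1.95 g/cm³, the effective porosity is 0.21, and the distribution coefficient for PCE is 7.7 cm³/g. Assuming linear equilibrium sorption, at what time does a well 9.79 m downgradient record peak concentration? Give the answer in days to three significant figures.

391 days

Retardation factor R = 1 + ρ_b·K_d/n = 1 + 1.95 × 7.7/0.21 = 72.50.
Sorption retards both mechanisms: v_R = v/R = 0.02497 m/day, D_R = D/R = 0.0004055 m²/day.
Peak time from v_R²t² + 2D_R t − x² = 0: t = (√(D_R² + v_R²x²) − D_R)/v_R².
√(D_R² + v_R²x²) = √(0.0004055² + 0.02497² × 9.79²) = 0.2445; v_R² = 0.0006235.
t = (0.2445 − 0.0004055)/0.0006235 = 391 days.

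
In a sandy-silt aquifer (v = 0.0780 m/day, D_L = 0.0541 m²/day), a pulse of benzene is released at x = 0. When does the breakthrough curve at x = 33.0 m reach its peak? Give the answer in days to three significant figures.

414 days

For the 1D instantaneous-source solution, setting ∂C/∂t = 0 at fixed x gives v²t² + 2Dt − x² = 0, so t = (√(D² + v²x²) − D)/v².
√(D² + v²x²) = √(0.0541² + 0.0780² × 33.0²) = 2.575; v² = 0.006084.
t = (2.575 − 0.0541)/0.006084 = 414 days (vs. the pure-advection estimate x/v = 423 d).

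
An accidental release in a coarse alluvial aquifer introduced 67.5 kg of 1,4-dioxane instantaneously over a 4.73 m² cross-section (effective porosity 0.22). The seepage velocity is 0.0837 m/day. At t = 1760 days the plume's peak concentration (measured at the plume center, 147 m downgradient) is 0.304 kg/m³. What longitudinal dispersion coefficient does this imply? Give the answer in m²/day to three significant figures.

At the plume center C_max = M/(n_e·A·√(4πDt)), so D = M²/(4πt·(n_e·A·C_max)²).
n_e·A·C_max = 0.22 × 4.73 × 0.304 = 0.3163 kg/m.
D = 67.5²/(4π × 1760 × 0.3163²) = 2.06 m²/day.

2.06 m²/day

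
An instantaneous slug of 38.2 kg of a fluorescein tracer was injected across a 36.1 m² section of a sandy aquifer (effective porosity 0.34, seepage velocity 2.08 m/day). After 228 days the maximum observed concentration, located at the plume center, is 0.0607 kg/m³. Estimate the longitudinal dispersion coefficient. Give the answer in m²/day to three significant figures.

0.918 m²/day

At the plume center C_max = M/(n_e·A·√(4πDt)), so D = M²/(4πt·(n_e·A·C_max)²).
n_e·A·C_max = 0.34 × 36.1 × 0.0607 = 0.7450 kg/m.
D = 38.2²/(4π × 228 × 0.7450²) = 0.918 m²/day.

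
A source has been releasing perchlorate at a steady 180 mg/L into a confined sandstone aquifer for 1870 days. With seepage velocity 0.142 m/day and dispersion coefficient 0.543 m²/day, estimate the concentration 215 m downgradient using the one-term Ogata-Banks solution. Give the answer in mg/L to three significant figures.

156 mg/L

For a continuous step input, C/C₀ ≈ ½·erfc((x−vt)/(2√(Dt))).
vt = 0.142 × 1870 = 265.54 m and 2√(Dt) = 2√(0.543 × 1870) = 63.73 m.
Argument (x−vt)/(2√(Dt)) = (215 − 265.54)/63.73 = -0.7930; ½·erfc(-0.7930) = 0.8690.
C = 180 × 0.8690 = 156 mg/L.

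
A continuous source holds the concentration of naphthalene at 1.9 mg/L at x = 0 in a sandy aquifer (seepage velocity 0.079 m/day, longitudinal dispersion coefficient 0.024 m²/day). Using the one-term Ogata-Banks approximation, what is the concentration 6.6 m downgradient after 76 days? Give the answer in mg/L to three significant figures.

0.717 mg/L

For a continuous step input, C/C₀ ≈ ½·erfc((x−vt)/(2√(Dt))).
vt = 0.079 × 76 = 6.004 m and 2√(Dt) = 2√(0.024 × 76) = 2.701 m.
Argument (x−vt)/(2√(Dt)) = (6.6 − 6.004)/2.701 = 0.2207; ½·erfc(0.2207) = 0.3775.
C = 1.9 × 0.3775 = 0.717 mg/L.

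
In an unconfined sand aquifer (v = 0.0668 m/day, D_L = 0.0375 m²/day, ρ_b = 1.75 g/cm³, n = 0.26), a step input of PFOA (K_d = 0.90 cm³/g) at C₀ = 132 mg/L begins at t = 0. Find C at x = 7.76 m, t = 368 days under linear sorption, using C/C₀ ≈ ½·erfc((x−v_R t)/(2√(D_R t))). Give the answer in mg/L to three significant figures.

Retardation factor R = 1 + ρ_b·K_d/n = 1 + 1.75 × 0.90/0.26 = 7.058.
Sorption retards both mechanisms: v_R = v/R = 0.009464 m/day, D_R = D/R = 0.005313 m²/day.
v_R·t = 0.009464 × 368 = 3.482752 m; 2√(D_R t) = 2.797 m; argument = (7.76 − 3.482752)/2.797 = 1.529.
C = C₀ × ½·erfc(1.529) = 132 × 0.01530 = 2.02 mg/L.

2.02 mg/L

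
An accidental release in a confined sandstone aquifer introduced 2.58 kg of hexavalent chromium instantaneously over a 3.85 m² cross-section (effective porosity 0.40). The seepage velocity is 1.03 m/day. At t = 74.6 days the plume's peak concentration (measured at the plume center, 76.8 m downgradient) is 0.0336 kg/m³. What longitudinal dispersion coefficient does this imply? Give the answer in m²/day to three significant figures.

At the plume center C_max = M/(n_e·A·√(4πDt)), so D = M²/(4πt·(n_e·A·C_max)²).
n_e·A·C_max = 0.40 × 3.85 × 0.0336 = 0.05174 kg/m.
D = 2.58²/(4π × 74.6 × 0.05174²) = 2.65 m²/day.

2.65 m²/day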